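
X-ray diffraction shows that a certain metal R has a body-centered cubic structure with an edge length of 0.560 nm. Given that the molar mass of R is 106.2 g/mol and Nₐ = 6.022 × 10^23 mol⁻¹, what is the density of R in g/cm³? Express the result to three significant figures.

2.01 g/cm³

A BCC unit cell contains Z = 2 atoms.
Cell volume: a³ = (0.560 nm)³ = (5.600 × 10^-8 cm)³ = 1.756 × 10^-22 cm³.
ρ = Z·M/(N_A·a³) = 2 × 106.2 / (6.022 × 10²³ × 1.756 × 10^-22) = 2.008 g/cm³.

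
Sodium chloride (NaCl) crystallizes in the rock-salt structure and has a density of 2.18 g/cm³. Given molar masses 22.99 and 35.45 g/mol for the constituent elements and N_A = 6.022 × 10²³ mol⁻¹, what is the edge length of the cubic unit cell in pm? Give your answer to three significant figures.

563 pm

M(NaCl) = 58.44 g/mol; Z = 4 formula units per cell.
a³ = Z·M/(N_A·ρ) = 4 × 58.44 / (6.022 × 10²³ × 2.18) = 1.781 × 10^-22 cm³, so a = 5.626 × 10^-8 cm = 563 pm.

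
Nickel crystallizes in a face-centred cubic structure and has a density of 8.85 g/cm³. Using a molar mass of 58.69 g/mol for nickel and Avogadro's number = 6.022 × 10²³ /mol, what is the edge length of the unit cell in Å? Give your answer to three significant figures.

With Z = 4 atoms per FCC cell, a³ = Z·M/(N_A·ρ) = 4 × 58.69 / (6.022 × 10²³ × 8.850 g/cm³) = 4.405 × 10^-23 cm³.
a = (4.405 × 10^-23)^(1/3) = 3.532 × 10^-8 cm = 3.53 Å.

3.53 Å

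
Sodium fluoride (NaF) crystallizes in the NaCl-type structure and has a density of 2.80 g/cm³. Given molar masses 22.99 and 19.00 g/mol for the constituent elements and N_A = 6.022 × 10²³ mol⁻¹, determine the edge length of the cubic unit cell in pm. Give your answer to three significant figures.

464 pm

M(NaF) = 41.99 g/mol; Z = 4 formula units per cell.
a³ = Z·M/(N_A·ρ) = 4 × 41.99 / (6.022 × 10²³ × 2.80) = 9.961 × 10^-23 cm³, so a = 4.636 × 10^-8 cm = 464 pm.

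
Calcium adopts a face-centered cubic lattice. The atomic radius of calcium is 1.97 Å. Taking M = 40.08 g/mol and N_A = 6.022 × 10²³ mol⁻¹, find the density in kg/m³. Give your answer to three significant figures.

In an FCC lattice, atoms touch along the face diagonal, so √2·a = 4r, giving a = 5.572 Å = 5.572 × 10^-8 cm.
With Z = 4, ρ = Z·M/(N_A·a³) = 4 × 40.08 / (6.022 × 10²³ × 1.730 × 10^-22) = 1.539 g/cm³ = 1540 kg/m³.

1540 kg/m³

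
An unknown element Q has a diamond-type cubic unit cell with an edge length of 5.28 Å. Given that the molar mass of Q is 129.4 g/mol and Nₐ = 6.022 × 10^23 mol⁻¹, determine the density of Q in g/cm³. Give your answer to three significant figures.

11.7 g/cm³

A diamond cubic unit cell contains Z = 8 atoms.
Cell volume: a³ = (5.28 Å)³ = (5.280 × 10^-8 cm)³ = 1.472 × 10^-22 cm³.
ρ = Z·M/(N_A·a³) = 8 × 129.4 / (6.022 × 10²³ × 1.472 × 10^-22) = 11.68 g/cm³.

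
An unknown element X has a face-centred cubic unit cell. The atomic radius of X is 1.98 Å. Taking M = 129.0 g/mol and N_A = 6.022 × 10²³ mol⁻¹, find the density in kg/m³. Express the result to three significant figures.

In an FCC lattice, atoms touch along the face diagonal, so √2·a = 4r, giving a = 5.600 Å = 5.600 × 10^-8 cm.
With Z = 4, ρ = Z·M/(N_A·a³) = 4 × 129.0 / (6.022 × 10²³ × 1.756 × 10^-22) = 4.878 g/cm³ = 4880 kg/m³.

4880 kg/m³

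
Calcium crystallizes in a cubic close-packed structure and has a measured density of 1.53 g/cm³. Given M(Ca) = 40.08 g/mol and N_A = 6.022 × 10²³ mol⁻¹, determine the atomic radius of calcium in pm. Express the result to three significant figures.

For an FCC cell (Z = 4), a³ = Z·M/(N_A·ρ) = 4 × 40.08 / (6.022 × 10²³ × 1.530) = 1.740 × 10^-22 cm³, so a = 5.583 × 10^-8 cm = 558.3 pm.
Atoms touch along the face diagonal, so √2·a = 4r, so r = 0.3536 × a = 197 pm.

197 pm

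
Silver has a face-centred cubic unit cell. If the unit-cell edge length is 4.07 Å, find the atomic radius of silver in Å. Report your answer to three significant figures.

In an FCC lattice, atoms touch along the face diagonal, so √2·a = 4r.
r = √2·a/4 = 1.4142 × 4.07 / 4 = 1.44 Å.

1.44 Å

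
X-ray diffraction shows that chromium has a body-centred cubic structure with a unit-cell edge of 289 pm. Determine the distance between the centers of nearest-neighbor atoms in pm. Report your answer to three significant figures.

In a BCC structure, atoms touch along the body diagonal, so √3·a = 4r; the nearest-neighbor distance equals 2r = 0.8660·a.
d = 0.8660 × 289 = 250 pm.

250 pm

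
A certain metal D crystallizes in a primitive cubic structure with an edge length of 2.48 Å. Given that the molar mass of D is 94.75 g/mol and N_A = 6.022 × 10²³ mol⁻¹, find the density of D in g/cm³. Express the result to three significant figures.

A simple cubic unit cell contains Z = 1 atom.
Cell volume: a³ = (2.48 Å)³ = (2.480 × 10^-8 cm)³ = 1.525 × 10^-23 cm³.
ρ = Z·M/(N_A·a³) = 1 × 94.75 / (6.022 × 10²³ × 1.525 × 10^-23) = 10.32 g/cm³.

10.3 g/cm³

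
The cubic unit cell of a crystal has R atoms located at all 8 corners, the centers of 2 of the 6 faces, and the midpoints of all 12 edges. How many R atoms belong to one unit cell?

Corner atoms are shared by 8 cells (1/8 each), face atoms by 2 (1/2 each), edge atoms by 4 (1/4 each).
Net atoms = 8 × 1/8 + 2 × 1/2 + 12 × 1/4 = 1 + 1 + 3 = 5.

5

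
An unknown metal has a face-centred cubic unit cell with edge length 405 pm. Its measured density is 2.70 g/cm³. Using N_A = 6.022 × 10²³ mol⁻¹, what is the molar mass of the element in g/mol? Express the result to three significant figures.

27.0 g/mol

An FCC cell has Z = 4 atoms; a = 4.050 × 10^-8 cm.
M = ρ·N_A·a³/Z = 2.70 × 6.022 × 10²³ × 6.643 × 10^-23 / 4 = 27.0 g/mol.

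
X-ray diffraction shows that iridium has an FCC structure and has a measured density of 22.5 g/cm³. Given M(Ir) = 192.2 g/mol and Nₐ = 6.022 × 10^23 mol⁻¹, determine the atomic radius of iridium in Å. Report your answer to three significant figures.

1.36 Å

For an FCC cell (Z = 4), a³ = Z·M/(N_A·ρ) = 4 × 192.2 / (6.022 × 10²³ × 22.50) = 5.674 × 10^-23 cm³, so a = 3.843 × 10^-8 cm = 3.843 Å.
Atoms touch along the face diagonal, so √2·a = 4r, so r = 0.3536 × a = 1.36 Å.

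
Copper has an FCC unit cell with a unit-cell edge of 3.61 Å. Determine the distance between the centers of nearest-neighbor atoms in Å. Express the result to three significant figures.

In an FCC structure, atoms touch along the face diagonal, so √2·a = 4r; the nearest-neighbor distance equals 2r = 0.7071·a.
d = 0.7071 × 3.61 = 2.55 Å.

2.55 Å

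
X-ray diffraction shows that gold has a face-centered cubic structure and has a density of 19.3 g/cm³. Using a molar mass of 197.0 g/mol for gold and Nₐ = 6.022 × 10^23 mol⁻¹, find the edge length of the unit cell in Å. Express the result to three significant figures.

With Z = 4 atoms per FCC cell, a³ = Z·M/(N_A·ρ) = 4 × 197.0 / (6.022 × 10²³ × 19.30 g/cm³) = 6.780 × 10^-23 cm³.
a = (6.780 × 10^-23)^(1/3) = 4.078 × 10^-8 cm = 4.08 Å.

4.08 Å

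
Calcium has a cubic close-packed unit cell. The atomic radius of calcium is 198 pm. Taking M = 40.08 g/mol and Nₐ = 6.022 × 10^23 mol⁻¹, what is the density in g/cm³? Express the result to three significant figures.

1.52 g/cm³

In an FCC lattice, atoms touch along the face diagonal, so √2·a = 4r, giving a = 560.0 pm = 5.600 × 10^-8 cm.
With Z = 4, ρ = Z·M/(N_A·a³) = 4 × 40.08 / (6.022 × 10²³ × 1.756 × 10^-22) = 1.516 g/cm³.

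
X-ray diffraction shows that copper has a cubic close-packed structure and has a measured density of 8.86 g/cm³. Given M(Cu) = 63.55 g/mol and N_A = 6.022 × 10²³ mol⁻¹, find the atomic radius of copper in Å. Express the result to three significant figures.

For an FCC cell (Z = 4), a³ = Z·M/(N_A·ρ) = 4 × 63.55 / (6.022 × 10²³ × 8.860) = 4.764 × 10^-23 cm³, so a = 3.625 × 10^-8 cm = 3.625 Å.
Atoms touch along the face diagonal, so √2·a = 4r, so r = 0.3536 × a = 1.28 Å.

1.28 Å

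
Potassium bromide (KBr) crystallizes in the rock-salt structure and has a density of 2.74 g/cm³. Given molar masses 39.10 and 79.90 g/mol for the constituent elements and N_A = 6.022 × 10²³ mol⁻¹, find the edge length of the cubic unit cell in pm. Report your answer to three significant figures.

661 pm

M(KBr) = 119.0 g/mol; Z = 4 formula units per cell.
a³ = Z·M/(N_A·ρ) = 4 × 119.0 / (6.022 × 10²³ × 2.74) = 2.885 × 10^-22 cm³, so a = 6.608 × 10^-8 cm = 661 pm.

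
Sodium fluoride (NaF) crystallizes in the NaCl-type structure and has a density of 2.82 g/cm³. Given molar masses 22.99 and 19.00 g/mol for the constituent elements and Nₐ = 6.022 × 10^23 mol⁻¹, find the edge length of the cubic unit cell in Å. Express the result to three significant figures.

M(NaF) = 41.99 g/mol; Z = 4 formula units per cell.
a³ = Z·M/(N_A·ρ) = 4 × 41.99 / (6.022 × 10²³ × 2.82) = 9.890 × 10^-23 cm³, so a = 4.625 × 10^-8 cm = 4.62 Å.

4.62 Å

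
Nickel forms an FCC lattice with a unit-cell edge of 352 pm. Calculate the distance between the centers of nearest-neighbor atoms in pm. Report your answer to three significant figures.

249 pm

In an FCC structure, atoms touch along the face diagonal, so √2·a = 4r; the nearest-neighbor distance equals 2r = 0.7071·a.
d = 0.7071 × 352 = 249 pm.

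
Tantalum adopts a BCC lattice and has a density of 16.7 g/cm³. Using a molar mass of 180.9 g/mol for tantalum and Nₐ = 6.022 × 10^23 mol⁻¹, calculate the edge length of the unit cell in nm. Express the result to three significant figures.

0.330 nm

With Z = 2 atoms per BCC cell, a³ = Z·M/(N_A·ρ) = 2 × 180.9 / (6.022 × 10²³ × 16.70 g/cm³) = 3.598 × 10^-23 cm³.
a = (3.598 × 10^-23)^(1/3) = 3.301 × 10^-8 cm = 0.330 nm.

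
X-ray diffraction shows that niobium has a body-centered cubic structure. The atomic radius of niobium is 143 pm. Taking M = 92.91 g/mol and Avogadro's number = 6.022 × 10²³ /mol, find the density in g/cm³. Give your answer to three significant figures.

8.57 g/cm³

In a BCC lattice, atoms touch along the body diagonal, so √3·a = 4r, giving a = 330.2 pm = 3.302 × 10^-8 cm.
With Z = 2, ρ = Z·M/(N_A·a³) = 2 × 92.91 / (6.022 × 10²³ × 3.602 × 10^-23) = 8.567 g/cm³.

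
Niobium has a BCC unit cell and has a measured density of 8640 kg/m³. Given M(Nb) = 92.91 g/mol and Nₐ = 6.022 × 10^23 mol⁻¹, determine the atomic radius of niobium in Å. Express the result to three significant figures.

1.43 Å

For a BCC cell (Z = 2), a³ = Z·M/(N_A·ρ) = 2 × 92.91 / (6.022 × 10²³ × 8.640) = 3.571 × 10^-23 cm³, so a = 3.293 × 10^-8 cm = 3.293 Å.
Atoms touch along the body diagonal, so √3·a = 4r, so r = 0.4330 × a = 1.43 Å.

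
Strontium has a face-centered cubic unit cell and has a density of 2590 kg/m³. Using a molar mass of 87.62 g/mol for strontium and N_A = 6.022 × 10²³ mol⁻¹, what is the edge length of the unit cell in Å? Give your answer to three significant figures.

6.08 Å

With Z = 4 atoms per FCC cell, a³ = Z·M/(N_A·ρ) = 4 × 87.62 / (6.022 × 10²³ × 2.590 g/cm³) = 2.247 × 10^-22 cm³.
a = (2.247 × 10^-22)^(1/3) = 6.080 × 10^-8 cm = 6.08 Å.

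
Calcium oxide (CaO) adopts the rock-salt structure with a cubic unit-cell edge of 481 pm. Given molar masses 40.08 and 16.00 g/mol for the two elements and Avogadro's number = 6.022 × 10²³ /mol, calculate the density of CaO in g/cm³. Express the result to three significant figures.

3.35 g/cm³

The rock-salt structure contains Z = 4 formula units per cell; M(CaO) = 40.08 + 16.00 = 56.08 g/mol.
a³ = (4.810 × 10^-8 cm)³ = 1.113 × 10^-22 cm³.
ρ = 4 × 56.08 / (6.022 × 10²³ × 1.113 × 10^-22) = 3.347 g/cm³.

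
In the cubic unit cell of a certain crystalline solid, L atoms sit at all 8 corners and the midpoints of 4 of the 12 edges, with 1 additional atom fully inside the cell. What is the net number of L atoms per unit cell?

3

Corner atoms are shared by 8 cells (1/8 each), edge atoms by 4 (1/4 each), interior atoms are unshared.
Net atoms = 8 × 1/8 + 4 × 1/4 + 1 = 1 + 1 + 1 = 3.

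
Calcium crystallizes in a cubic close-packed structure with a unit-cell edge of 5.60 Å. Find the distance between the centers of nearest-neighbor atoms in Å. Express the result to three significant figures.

3.96 Å

In an FCC structure, atoms touch along the face diagonal, so √2·a = 4r; the nearest-neighbor distance equals 2r = 0.7071·a.
d = 0.7071 × 5.60 = 3.96 Å.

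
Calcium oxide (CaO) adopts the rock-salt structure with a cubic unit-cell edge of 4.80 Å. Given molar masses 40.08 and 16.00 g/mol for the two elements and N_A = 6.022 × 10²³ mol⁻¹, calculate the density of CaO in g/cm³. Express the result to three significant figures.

The rock-salt structure contains Z = 4 formula units per cell; M(CaO) = 40.08 + 16.00 = 56.08 g/mol.
a³ = (4.800 × 10^-8 cm)³ = 1.106 × 10^-22 cm³.
ρ = 4 × 56.08 / (6.022 × 10²³ × 1.106 × 10^-22) = 3.368 g/cm³.

3.37 g/cm³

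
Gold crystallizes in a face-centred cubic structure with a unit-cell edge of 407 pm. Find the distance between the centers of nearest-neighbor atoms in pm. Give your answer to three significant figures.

288 pm

In an FCC structure, atoms touch along the face diagonal, so √2·a = 4r; the nearest-neighbor distance equals 2r = 0.7071·a.
d = 0.7071 × 407 = 288 pm.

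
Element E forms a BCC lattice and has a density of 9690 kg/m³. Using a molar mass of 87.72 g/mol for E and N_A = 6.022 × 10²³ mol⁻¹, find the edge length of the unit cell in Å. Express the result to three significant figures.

3.11 Å

With Z = 2 atoms per BCC cell, a³ = Z·M/(N_A·ρ) = 2 × 87.72 / (6.022 × 10²³ × 9.690 g/cm³) = 3.007 × 10^-23 cm³.
a = (3.007 × 10^-23)^(1/3) = 3.109 × 10^-8 cm = 3.11 Å.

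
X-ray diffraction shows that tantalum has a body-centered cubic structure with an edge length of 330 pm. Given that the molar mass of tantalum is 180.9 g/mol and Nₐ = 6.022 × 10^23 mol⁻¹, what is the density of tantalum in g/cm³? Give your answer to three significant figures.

16.7 g/cm³

A BCC unit cell contains Z = 2 atoms.
Cell volume: a³ = (330 pm)³ = (3.300 × 10^-8 cm)³ = 3.594 × 10^-23 cm³.
ρ = Z·M/(N_A·a³) = 2 × 180.9 / (6.022 × 10²³ × 3.594 × 10^-23) = 16.72 g/cm³.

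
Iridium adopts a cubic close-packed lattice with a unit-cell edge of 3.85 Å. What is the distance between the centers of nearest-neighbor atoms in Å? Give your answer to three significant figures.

In an FCC structure, atoms touch along the face diagonal, so √2·a = 4r; the nearest-neighbor distance equals 2r = 0.7071·a.
d = 0.7071 × 3.85 = 2.72 Å.

2.72 Å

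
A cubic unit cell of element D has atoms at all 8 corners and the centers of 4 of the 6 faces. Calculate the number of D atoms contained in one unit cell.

Corner atoms are shared by 8 cells (1/8 each), face atoms by 2 (1/2 each).
Net atoms = 8 × 1/8 + 4 × 1/2 = 1 + 2 = 3.

3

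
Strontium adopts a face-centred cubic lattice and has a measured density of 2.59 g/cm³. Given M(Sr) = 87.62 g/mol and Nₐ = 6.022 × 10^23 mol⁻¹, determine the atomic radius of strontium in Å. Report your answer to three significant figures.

For an FCC cell (Z = 4), a³ = Z·M/(N_A·ρ) = 4 × 87.62 / (6.022 × 10²³ × 2.590) = 2.247 × 10^-22 cm³, so a = 6.080 × 10^-8 cm = 6.080 Å.
Atoms touch along the face diagonal, so √2·a = 4r, so r = 0.3536 × a = 2.15 Å.

2.15 Å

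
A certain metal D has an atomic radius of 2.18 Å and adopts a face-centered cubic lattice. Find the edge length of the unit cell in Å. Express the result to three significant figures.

6.17 Å

In an FCC lattice, atoms touch along the face diagonal, so √2·a = 4r.
a = 4r/√2 = 4 × 2.18 / 1.4142 = 6.17 Å.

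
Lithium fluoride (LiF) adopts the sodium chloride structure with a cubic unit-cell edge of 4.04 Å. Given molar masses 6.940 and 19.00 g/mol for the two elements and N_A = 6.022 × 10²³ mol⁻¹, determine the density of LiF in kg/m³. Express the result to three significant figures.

The sodium chloride structure contains Z = 4 formula units per cell; M(LiF) = 6.940 + 19.00 = 25.94 g/mol.
a³ = (4.040 × 10^-8 cm)³ = 6.594 × 10^-23 cm³.
ρ = 4 × 25.94 / (6.022 × 10²³ × 6.594 × 10^-23) = 2.613 g/cm³ = 2610 kg/m³.

2610 kg/m³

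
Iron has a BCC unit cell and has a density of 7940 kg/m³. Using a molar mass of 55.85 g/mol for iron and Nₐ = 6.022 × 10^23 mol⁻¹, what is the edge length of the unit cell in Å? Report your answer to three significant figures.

With Z = 2 atoms per BCC cell, a³ = Z·M/(N_A·ρ) = 2 × 55.85 / (6.022 × 10²³ × 7.940 g/cm³) = 2.336 × 10^-23 cm³.
a = (2.336 × 10^-23)^(1/3) = 2.859 × 10^-8 cm = 2.86 Å.

2.86 Å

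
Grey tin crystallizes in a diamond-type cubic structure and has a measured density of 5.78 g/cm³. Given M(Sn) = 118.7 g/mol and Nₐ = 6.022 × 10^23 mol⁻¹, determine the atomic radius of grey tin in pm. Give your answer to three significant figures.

For a diamond cubic cell (Z = 8), a³ = Z·M/(N_A·ρ) = 8 × 118.7 / (6.022 × 10²³ × 5.780) = 2.728 × 10^-22 cm³, so a = 6.486 × 10^-8 cm = 648.6 pm.
Nearest neighbors lie along the body diagonal with √3·a = 8r, so r = 0.2165 × a = 140 pm.

140 pm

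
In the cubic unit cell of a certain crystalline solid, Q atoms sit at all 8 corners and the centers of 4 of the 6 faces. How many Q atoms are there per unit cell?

Corner atoms are shared by 8 cells (1/8 each), face atoms by 2 (1/2 each).
Net atoms = 8 × 1/8 + 4 × 1/2 = 1 + 2 = 3.

3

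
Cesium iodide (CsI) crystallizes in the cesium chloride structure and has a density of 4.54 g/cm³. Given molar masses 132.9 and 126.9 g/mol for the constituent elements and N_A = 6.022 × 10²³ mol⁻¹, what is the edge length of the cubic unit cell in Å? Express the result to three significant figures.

M(CsI) = 259.8 g/mol; Z = 1 formula unit per cell.
a³ = Z·M/(N_A·ρ) = 1 × 259.8 / (6.022 × 10²³ × 4.54) = 9.503 × 10^-23 cm³, so a = 4.563 × 10^-8 cm = 4.56 Å.

4.56 Å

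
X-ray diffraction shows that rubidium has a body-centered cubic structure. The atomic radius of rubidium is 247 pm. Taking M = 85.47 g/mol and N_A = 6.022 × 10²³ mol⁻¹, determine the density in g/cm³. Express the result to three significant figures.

1.53 g/cm³

In a BCC lattice, atoms touch along the body diagonal, so √3·a = 4r, giving a = 570.4 pm = 5.704 × 10^-8 cm.
With Z = 2, ρ = Z·M/(N_A·a³) = 2 × 85.47 / (6.022 × 10²³ × 1.856 × 10^-22) = 1.529 g/cm³.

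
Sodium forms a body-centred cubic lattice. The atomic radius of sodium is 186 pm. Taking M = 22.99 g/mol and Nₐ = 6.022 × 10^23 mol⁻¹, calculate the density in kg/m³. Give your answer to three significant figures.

963 kg/m³

In a BCC lattice, atoms touch along the body diagonal, so √3·a = 4r, giving a = 429.5 pm = 4.295 × 10^-8 cm.
With Z = 2, ρ = Z·M/(N_A·a³) = 2 × 22.99 / (6.022 × 10²³ × 7.926 × 10^-23) = 0.9634 g/cm³ = 963 kg/m³.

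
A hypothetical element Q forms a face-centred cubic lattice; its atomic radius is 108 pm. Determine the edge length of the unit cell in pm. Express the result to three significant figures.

In an FCC lattice, atoms touch along the face diagonal, so √2·a = 4r.
a = 4r/√2 = 4 × 108 / 1.4142 = 305 pm.

305 pm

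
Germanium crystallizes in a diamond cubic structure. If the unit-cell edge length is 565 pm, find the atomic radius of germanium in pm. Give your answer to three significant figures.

122 pm

In a diamond cubic lattice, nearest neighbors lie along the body diagonal with √3·a = 8r.
r = √3·a/8 = 1.7321 × 565 / 8 = 122 pm.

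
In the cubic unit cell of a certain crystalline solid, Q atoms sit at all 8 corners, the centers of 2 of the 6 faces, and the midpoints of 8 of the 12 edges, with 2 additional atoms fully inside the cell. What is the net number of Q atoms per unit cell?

Corner atoms are shared by 8 cells (1/8 each), face atoms by 2 (1/2 each), edge atoms by 4 (1/4 each), interior atoms are unshared.
Net atoms = 8 × 1/8 + 2 × 1/2 + 8 × 1/4 + 2 = 1 + 1 + 2 + 2 = 6.

6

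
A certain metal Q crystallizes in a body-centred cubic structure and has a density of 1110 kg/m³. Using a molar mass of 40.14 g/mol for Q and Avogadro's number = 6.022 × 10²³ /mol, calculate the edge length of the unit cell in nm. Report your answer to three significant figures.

0.493 nm

With Z = 2 atoms per BCC cell, a³ = Z·M/(N_A·ρ) = 2 × 40.14 / (6.022 × 10²³ × 1.110 g/cm³) = 1.201 × 10^-22 cm³.
a = (1.201 × 10^-22)^(1/3) = 4.934 × 10^-8 cm = 0.493 nm.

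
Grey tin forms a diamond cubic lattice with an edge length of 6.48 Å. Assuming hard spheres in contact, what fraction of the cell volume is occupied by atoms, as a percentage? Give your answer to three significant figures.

34.0%

In a diamond cubic lattice nearest neighbors lie along the body diagonal with √3·a = 8r, so r = 0.2165a = 1.403 Å.
Packing fraction = Z·(4/3)πr³ / a³ = 8 × (4/3)π × (1.403)³ / (6.48)³ = 0.3401 = 34.0%.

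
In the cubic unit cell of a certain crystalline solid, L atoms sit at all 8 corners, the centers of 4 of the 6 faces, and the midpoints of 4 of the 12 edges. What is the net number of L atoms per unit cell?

4

Corner atoms are shared by 8 cells (1/8 each), face atoms by 2 (1/2 each), edge atoms by 4 (1/4 each).
Net atoms = 8 × 1/8 + 4 × 1/2 + 4 × 1/4 = 1 + 2 + 1 = 4.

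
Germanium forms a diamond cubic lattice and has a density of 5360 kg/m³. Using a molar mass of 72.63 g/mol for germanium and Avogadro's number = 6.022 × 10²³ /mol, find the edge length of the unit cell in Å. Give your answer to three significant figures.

With Z = 8 atoms per diamond cubic cell, a³ = Z·M/(N_A·ρ) = 8 × 72.63 / (6.022 × 10²³ × 5.360 g/cm³) = 1.800 × 10^-22 cm³.
a = (1.800 × 10^-22)^(1/3) = 5.646 × 10^-8 cm = 5.65 Å.

5.65 Å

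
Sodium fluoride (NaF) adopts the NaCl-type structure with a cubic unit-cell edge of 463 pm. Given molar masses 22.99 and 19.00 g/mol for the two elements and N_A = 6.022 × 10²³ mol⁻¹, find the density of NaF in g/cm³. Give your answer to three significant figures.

2.81 g/cm³

The NaCl-type structure contains Z = 4 formula units per cell; M(NaF) = 22.99 + 19.00 = 41.99 g/mol.
a³ = (4.630 × 10^-8 cm)³ = 9.925 × 10^-23 cm³.
ρ = 4 × 41.99 / (6.022 × 10²³ × 9.925 × 10^-23) = 2.810 g/cm³.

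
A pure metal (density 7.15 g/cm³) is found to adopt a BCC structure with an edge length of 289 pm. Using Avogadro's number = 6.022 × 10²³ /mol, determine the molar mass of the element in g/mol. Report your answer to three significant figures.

52.0 g/mol

A BCC cell has Z = 2 atoms; a = 2.890 × 10^-8 cm.
M = ρ·N_A·a³/Z = 7.15 × 6.022 × 10²³ × 2.414 × 10^-23 / 2 = 52.0 g/mol.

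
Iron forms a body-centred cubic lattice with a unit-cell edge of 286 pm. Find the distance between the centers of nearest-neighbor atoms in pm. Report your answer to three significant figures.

248 pm

In a BCC structure, atoms touch along the body diagonal, so √3·a = 4r; the nearest-neighbor distance equals 2r = 0.8660·a.
d = 0.8660 × 286 = 248 pm.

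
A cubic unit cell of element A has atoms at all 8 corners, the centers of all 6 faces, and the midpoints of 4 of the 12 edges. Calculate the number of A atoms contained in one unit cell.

5

Corner atoms are shared by 8 cells (1/8 each), face atoms by 2 (1/2 each), edge atoms by 4 (1/4 each).
Net atoms = 8 × 1/8 + 6 × 1/2 + 4 × 1/4 = 1 + 3 + 1 = 5.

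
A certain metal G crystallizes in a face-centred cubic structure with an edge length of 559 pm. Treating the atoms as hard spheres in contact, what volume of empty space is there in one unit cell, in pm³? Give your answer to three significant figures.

4.53 × 10^7 pm³

In an FCC lattice atoms touch along the face diagonal, so √2·a = 4r, so r = 0.3536a = 197.6 pm.
V_cell = a³ = 1.747 × 10^8 pm³; V_atoms = 4 × (4/3)πr³ = 1.293 × 10^8 pm³.
Empty space = 1.747 × 10^8 − 1.293 × 10^8 = 4.53 × 10^7 pm³.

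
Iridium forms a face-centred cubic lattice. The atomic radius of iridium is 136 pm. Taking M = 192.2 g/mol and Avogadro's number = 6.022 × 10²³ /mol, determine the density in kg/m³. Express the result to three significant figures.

In an FCC lattice, atoms touch along the face diagonal, so √2·a = 4r, giving a = 384.7 pm = 3.847 × 10^-8 cm.
With Z = 4, ρ = Z·M/(N_A·a³) = 4 × 192.2 / (6.022 × 10²³ × 5.692 × 10^-23) = 22.43 g/cm³ = 22400 kg/m³.

22400 kg/m³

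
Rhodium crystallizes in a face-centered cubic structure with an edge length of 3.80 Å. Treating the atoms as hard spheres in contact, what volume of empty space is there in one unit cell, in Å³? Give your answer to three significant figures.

In an FCC lattice atoms touch along the face diagonal, so √2·a = 4r, so r = 0.3536a = 1.344 Å.
V_cell = a³ = 54.87 Å³; V_atoms = 4 × (4/3)πr³ = 40.63 Å³.
Empty space = 54.87 − 40.63 = 14.2 Å³.

14.2 Å³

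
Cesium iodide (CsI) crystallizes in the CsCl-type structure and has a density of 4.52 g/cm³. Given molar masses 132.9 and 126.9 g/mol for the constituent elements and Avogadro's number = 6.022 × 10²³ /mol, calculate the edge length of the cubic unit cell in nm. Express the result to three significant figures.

M(CsI) = 259.8 g/mol; Z = 1 formula unit per cell.
a³ = Z·M/(N_A·ρ) = 1 × 259.8 / (6.022 × 10²³ × 4.52) = 9.545 × 10^-23 cm³, so a = 4.570 × 10^-8 cm = 0.457 nm.

0.457 nm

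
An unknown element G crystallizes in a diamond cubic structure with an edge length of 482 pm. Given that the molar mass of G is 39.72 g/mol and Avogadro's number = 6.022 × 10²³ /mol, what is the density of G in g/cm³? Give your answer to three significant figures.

4.71 g/cm³

A diamond cubic unit cell contains Z = 8 atoms.
Cell volume: a³ = (482 pm)³ = (4.820 × 10^-8 cm)³ = 1.120 × 10^-22 cm³.
ρ = Z·M/(N_A·a³) = 8 × 39.72 / (6.022 × 10²³ × 1.120 × 10^-22) = 4.712 g/cm³.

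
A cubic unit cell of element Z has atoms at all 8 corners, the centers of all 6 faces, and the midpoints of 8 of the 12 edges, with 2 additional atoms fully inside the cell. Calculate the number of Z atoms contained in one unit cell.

8

Corner atoms are shared by 8 cells (1/8 each), face atoms by 2 (1/2 each), edge atoms by 4 (1/4 each), interior atoms are unshared.
Net atoms = 8 × 1/8 + 6 × 1/2 + 8 × 1/4 + 2 = 1 + 3 + 2 + 2 = 8.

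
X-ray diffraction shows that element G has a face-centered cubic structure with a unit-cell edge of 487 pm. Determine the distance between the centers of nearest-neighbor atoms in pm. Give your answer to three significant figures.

344 pm

In an FCC structure, atoms touch along the face diagonal, so √2·a = 4r; the nearest-neighbor distance equals 2r = 0.7071·a.
d = 0.7071 × 487 = 344 pm.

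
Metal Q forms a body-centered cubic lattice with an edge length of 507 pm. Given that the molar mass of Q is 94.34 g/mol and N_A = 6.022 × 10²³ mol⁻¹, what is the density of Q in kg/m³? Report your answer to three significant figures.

2400 kg/m³

A BCC unit cell contains Z = 2 atoms.
Cell volume: a³ = (507 pm)³ = (5.070 × 10^-8 cm)³ = 1.303 × 10^-22 cm³.
ρ = Z·M/(N_A·a³) = 2 × 94.34 / (6.022 × 10²³ × 1.303 × 10^-22) = 2.404 g/cm³ = 2400 kg/m³.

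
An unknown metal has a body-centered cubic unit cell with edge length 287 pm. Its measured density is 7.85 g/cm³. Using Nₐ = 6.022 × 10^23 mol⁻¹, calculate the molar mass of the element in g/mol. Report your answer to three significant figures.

A BCC cell has Z = 2 atoms; a = 2.870 × 10^-8 cm.
M = ρ·N_A·a³/Z = 7.85 × 6.022 × 10²³ × 2.364 × 10^-23 / 2 = 55.9 g/mol.

55.9 g/mol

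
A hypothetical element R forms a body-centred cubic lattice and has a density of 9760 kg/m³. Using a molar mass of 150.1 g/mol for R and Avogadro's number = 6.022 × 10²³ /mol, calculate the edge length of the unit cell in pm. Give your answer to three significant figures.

371 pm

With Z = 2 atoms per BCC cell, a³ = Z·M/(N_A·ρ) = 2 × 150.1 / (6.022 × 10²³ × 9.760 g/cm³) = 5.108 × 10^-23 cm³.
a = (5.108 × 10^-23)^(1/3) = 3.710 × 10^-8 cm = 371 pm.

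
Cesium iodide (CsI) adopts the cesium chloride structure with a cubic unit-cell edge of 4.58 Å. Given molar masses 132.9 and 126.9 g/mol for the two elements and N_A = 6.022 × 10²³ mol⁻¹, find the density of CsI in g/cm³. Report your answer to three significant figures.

The cesium chloride structure contains Z = 1 formula unit per cell; M(CsI) = 132.9 + 126.9 = 259.8 g/mol.
a³ = (4.580 × 10^-8 cm)³ = 9.607 × 10^-23 cm³.
ρ = 1 × 259.8 / (6.022 × 10²³ × 9.607 × 10^-23) = 4.491 g/cm³.

4.49 g/cm³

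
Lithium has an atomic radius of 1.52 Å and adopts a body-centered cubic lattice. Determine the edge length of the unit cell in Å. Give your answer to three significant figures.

In a BCC lattice, atoms touch along the body diagonal, so √3·a = 4r.
a = 4r/√3 = 4 × 1.52 / 1.7321 = 3.51 Å.

3.51 Å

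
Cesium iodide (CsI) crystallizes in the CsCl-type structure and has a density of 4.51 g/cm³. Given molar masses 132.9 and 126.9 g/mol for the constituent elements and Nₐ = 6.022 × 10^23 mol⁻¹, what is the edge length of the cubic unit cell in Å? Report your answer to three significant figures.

M(CsI) = 259.8 g/mol; Z = 1 formula unit per cell.
a³ = Z·M/(N_A·ρ) = 1 × 259.8 / (6.022 × 10²³ × 4.51) = 9.566 × 10^-23 cm³, so a = 4.573 × 10^-8 cm = 4.57 Å.

4.57 Å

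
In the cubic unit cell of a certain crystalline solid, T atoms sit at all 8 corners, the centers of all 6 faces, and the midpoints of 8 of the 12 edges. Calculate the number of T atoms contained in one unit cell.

Corner atoms are shared by 8 cells (1/8 each), face atoms by 2 (1/2 each), edge atoms by 4 (1/4 each).
Net atoms = 8 × 1/8 + 6 × 1/2 + 8 × 1/4 = 1 + 3 + 2 = 6.

6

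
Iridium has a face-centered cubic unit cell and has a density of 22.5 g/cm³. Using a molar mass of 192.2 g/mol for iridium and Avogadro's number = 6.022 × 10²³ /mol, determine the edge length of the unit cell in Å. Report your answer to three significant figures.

With Z = 4 atoms per FCC cell, a³ = Z·M/(N_A·ρ) = 4 × 192.2 / (6.022 × 10²³ × 22.50 g/cm³) = 5.674 × 10^-23 cm³.
a = (5.674 × 10^-23)^(1/3) = 3.843 × 10^-8 cm = 3.84 Å.

3.84 Å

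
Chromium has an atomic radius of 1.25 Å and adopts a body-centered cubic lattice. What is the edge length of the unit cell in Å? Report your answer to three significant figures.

2.89 Å

In a BCC lattice, atoms touch along the body diagonal, so √3·a = 4r.
a = 4r/√3 = 4 × 1.25 / 1.7321 = 2.89 Å.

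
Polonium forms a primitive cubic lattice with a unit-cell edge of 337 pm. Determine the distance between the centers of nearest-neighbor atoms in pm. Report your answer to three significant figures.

337 pm

In a simple cubic structure, atoms touch along the cell edge, so a = 2r; the nearest-neighbor distance equals 2r = 1.000·a.
d = 1.000 × 337 = 337 pm.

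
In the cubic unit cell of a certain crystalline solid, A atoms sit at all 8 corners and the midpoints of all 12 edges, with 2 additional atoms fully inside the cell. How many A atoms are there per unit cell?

6

Corner atoms are shared by 8 cells (1/8 each), edge atoms by 4 (1/4 each), interior atoms are unshared.
Net atoms = 8 × 1/8 + 12 × 1/4 + 2 = 1 + 3 + 2 = 6.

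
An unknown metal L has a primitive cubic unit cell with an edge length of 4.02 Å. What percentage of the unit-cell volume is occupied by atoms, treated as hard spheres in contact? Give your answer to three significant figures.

52.4%

In a simple cubic lattice atoms touch along the cell edge, so a = 2r, so r = 0.5000a = 2.010 Å.
Packing fraction = Z·(4/3)πr³ / a³ = 1 × (4/3)π × (2.010)³ / (4.02)³ = 0.5236 = 52.4%.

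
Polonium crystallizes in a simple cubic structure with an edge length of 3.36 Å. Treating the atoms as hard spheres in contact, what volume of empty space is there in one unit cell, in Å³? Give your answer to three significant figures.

18.1 Å³

In a simple cubic lattice atoms touch along the cell edge, so a = 2r, so r = 0.5000a = 1.680 Å.
V_cell = a³ = 37.93 Å³; V_atoms = 1 × (4/3)πr³ = 19.86 Å³.
Empty space = 37.93 − 19.86 = 18.1 Å³.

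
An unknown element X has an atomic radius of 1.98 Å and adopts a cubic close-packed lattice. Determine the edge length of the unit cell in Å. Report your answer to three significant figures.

In an FCC lattice, atoms touch along the face diagonal, so √2·a = 4r.
a = 4r/√2 = 4 × 1.98 / 1.4142 = 5.60 Å.

5.60 Å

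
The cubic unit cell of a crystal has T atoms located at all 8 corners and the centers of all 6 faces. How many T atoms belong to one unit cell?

4

Corner atoms are shared by 8 cells (1/8 each), face atoms by 2 (1/2 each).
Net atoms = 8 × 1/8 + 6 × 1/2 = 1 + 3 = 4.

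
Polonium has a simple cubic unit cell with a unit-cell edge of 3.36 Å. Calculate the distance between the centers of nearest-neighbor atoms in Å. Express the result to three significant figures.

3.36 Å

In a simple cubic structure, atoms touch along the cell edge, so a = 2r; the nearest-neighbor distance equals 2r = 1.000·a.
d = 1.000 × 3.36 = 3.36 Å.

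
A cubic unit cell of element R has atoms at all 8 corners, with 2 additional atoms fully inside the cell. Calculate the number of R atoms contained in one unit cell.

Corner atoms are shared by 8 cells (1/8 each), interior atoms are unshared.
Net atoms = 8 × 1/8 + 2 = 1 + 2 = 3.

3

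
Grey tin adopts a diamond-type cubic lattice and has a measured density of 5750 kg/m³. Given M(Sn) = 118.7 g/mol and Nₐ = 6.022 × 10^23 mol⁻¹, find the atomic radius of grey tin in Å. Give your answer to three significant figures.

For a diamond cubic cell (Z = 8), a³ = Z·M/(N_A·ρ) = 8 × 118.7 / (6.022 × 10²³ × 5.750) = 2.742 × 10^-22 cm³, so a = 6.497 × 10^-8 cm = 6.497 Å.
Nearest neighbors lie along the body diagonal with √3·a = 8r, so r = 0.2165 × a = 1.41 Å.

1.41 Å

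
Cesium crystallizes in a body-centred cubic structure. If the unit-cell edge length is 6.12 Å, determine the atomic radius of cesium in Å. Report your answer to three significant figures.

In a BCC lattice, atoms touch along the body diagonal, so √3·a = 4r.
r = √3·a/4 = 1.7321 × 6.12 / 4 = 2.65 Å.

2.65 Å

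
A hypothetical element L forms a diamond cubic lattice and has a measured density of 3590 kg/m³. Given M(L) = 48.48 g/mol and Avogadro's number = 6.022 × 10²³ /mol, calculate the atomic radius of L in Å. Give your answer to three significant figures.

For a diamond cubic cell (Z = 8), a³ = Z·M/(N_A·ρ) = 8 × 48.48 / (6.022 × 10²³ × 3.590) = 1.794 × 10^-22 cm³, so a = 5.640 × 10^-8 cm = 5.640 Å.
Nearest neighbors lie along the body diagonal with √3·a = 8r, so r = 0.2165 × a = 1.22 Å.

1.22 Å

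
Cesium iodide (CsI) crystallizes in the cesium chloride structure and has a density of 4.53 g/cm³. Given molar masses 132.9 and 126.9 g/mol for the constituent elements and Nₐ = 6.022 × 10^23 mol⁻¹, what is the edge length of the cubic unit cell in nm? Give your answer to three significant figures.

M(CsI) = 259.8 g/mol; Z = 1 formula unit per cell.
a³ = Z·M/(N_A·ρ) = 1 × 259.8 / (6.022 × 10²³ × 4.53) = 9.524 × 10^-23 cm³, so a = 4.567 × 10^-8 cm = 0.457 nm.

0.457 nm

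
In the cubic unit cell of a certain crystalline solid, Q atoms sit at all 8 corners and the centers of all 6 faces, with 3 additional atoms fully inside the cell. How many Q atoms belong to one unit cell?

7

Corner atoms are shared by 8 cells (1/8 each), face atoms by 2 (1/2 each), interior atoms are unshared.
Net atoms = 8 × 1/8 + 6 × 1/2 + 3 = 1 + 3 + 3 = 7.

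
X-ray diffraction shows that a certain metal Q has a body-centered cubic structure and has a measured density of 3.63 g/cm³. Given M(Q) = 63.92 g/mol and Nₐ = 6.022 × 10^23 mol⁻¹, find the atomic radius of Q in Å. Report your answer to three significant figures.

For a BCC cell (Z = 2), a³ = Z·M/(N_A·ρ) = 2 × 63.92 / (6.022 × 10²³ × 3.630) = 5.848 × 10^-23 cm³, so a = 3.882 × 10^-8 cm = 3.882 Å.
Atoms touch along the body diagonal, so √3·a = 4r, so r = 0.4330 × a = 1.68 Å.

1.68 Å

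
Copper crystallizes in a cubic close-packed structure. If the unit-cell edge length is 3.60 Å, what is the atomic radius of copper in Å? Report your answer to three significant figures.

In an FCC lattice, atoms touch along the face diagonal, so √2·a = 4r.
r = √2·a/4 = 1.4142 × 3.60 / 4 = 1.27 Å.

1.27 Å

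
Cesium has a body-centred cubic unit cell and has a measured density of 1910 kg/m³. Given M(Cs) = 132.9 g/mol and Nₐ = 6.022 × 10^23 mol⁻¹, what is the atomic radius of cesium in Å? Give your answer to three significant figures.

For a BCC cell (Z = 2), a³ = Z·M/(N_A·ρ) = 2 × 132.9 / (6.022 × 10²³ × 1.910) = 2.311 × 10^-22 cm³, so a = 6.137 × 10^-8 cm = 6.137 Å.
Atoms touch along the body diagonal, so √3·a = 4r, so r = 0.4330 × a = 2.66 Å.

2.66 Å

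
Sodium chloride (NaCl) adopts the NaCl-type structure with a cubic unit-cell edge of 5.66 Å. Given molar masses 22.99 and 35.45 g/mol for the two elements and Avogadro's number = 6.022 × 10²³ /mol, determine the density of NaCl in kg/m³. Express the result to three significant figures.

The NaCl-type structure contains Z = 4 formula units per cell; M(NaCl) = 22.99 + 35.45 = 58.44 g/mol.
a³ = (5.660 × 10^-8 cm)³ = 1.813 × 10^-22 cm³.
ρ = 4 × 58.44 / (6.022 × 10²³ × 1.813 × 10^-22) = 2.141 g/cm³ = 2140 kg/m³.

2140 kg/m³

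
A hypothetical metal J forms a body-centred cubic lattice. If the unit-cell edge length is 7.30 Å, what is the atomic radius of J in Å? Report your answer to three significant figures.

In a BCC lattice, atoms touch along the body diagonal, so √3·a = 4r.
r = √3·a/4 = 1.7321 × 7.30 / 4 = 3.16 Å.

3.16 Å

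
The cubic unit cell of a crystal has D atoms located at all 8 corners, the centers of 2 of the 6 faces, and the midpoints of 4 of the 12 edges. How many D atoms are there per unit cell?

Corner atoms are shared by 8 cells (1/8 each), face atoms by 2 (1/2 each), edge atoms by 4 (1/4 each).
Net atoms = 8 × 1/8 + 2 × 1/2 + 4 × 1/4 = 1 + 1 + 1 = 3.

3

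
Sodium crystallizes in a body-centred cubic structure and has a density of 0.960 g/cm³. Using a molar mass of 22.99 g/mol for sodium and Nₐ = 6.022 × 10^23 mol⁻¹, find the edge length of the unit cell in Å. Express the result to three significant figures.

4.30 Å

With Z = 2 atoms per BCC cell, a³ = Z·M/(N_A·ρ) = 2 × 22.99 / (6.022 × 10²³ × 0.9600 g/cm³) = 7.953 × 10^-23 cm³.
a = (7.953 × 10^-23)^(1/3) = 4.301 × 10^-8 cm = 4.30 Å.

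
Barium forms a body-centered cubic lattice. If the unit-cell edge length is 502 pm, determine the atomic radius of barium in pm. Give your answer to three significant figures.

217 pm

In a BCC lattice, atoms touch along the body diagonal, so √3·a = 4r.
r = √3·a/4 = 1.7321 × 502 / 4 = 217 pm.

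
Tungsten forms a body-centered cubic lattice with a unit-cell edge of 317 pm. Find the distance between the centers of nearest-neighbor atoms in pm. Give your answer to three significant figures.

275 pm

In a BCC structure, atoms touch along the body diagonal, so √3·a = 4r; the nearest-neighbor distance equals 2r = 0.8660·a.
d = 0.8660 × 317 = 275 pm.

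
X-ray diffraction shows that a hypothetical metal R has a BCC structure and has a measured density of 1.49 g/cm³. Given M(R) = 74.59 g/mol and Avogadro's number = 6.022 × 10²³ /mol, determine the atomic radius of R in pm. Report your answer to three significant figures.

238 pm

For a BCC cell (Z = 2), a³ = Z·M/(N_A·ρ) = 2 × 74.59 / (6.022 × 10²³ × 1.490) = 1.663 × 10^-22 cm³, so a = 5.499 × 10^-8 cm = 549.9 pm.
Atoms touch along the body diagonal, so √3·a = 4r, so r = 0.4330 × a = 238 pm.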